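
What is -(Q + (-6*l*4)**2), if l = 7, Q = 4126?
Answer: -32350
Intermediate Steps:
-(Q + (-6*l*4)**2) = -(4126 + (-6*7*4)**2) = -(4126 + (-42*4)**2) = -(4126 + (-168)**2) = -(4126 + 28224) = -1*32350 = -32350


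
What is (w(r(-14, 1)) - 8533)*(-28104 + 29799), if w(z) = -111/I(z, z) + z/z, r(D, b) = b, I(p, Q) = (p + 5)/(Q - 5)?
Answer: -14336310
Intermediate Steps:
I(p, Q) = (5 + p)/(-5 + Q)
w(z) = 1 - 111*(-5 + z)/(5 + z) (w(z) = -111*(-5 + z)/(5 + z) + z/z = -111*(-5 + z)/(5 + z) + 1 = 1 - 111*(-5 + z)/(5 + z))
(w(r(-14, 1)) - 8533)*(-28104 + 29799) = (10*(56 - 11*1)/(5 + 1) - 8533)*(-28104 + 29799) = (10*(56 - 11)/6 - 8533)*1695 = (10*(⅙)*45 - 8533)*1695 = (75 - 8533)*1695 = -8458*1695 = -14336310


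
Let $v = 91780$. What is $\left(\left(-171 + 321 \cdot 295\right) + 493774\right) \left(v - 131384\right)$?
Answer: $-23298953992$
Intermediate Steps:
$\left(\left(-171 + 321 \cdot 295\right) + 493774\right) \left(v - 131384\right) = \left(\left(-171 + 321 \cdot 295\right) + 493774\right) \left(91780 - 131384\right) = \left(\left(-171 + 94695\right) + 493774\right) \left(-39604\right) = \left(94524 + 493774\right) \left(-39604\right) = 588298 \left(-39604\right) = -23298953992$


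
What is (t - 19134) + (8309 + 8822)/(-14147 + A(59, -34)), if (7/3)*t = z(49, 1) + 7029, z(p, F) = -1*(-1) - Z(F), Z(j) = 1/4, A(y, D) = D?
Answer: -914530309/56724 ≈ -16122.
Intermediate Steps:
Z(j) = 1/4
z(p, F) = 3/4 (z(p, F) = -1*(-1) - 1*1/4 = 1 - 1/4 = 3/4)
t = 12051/4 (t = 3*(3/4 + 7029)/7 = (3/7)*(28119/4) = 12051/4 ≈ 3012.8)
(t - 19134) + (8309 + 8822)/(-14147 + A(59, -34)) = (12051/4 - 19134) + (8309 + 8822)/(-14147 - 34) = -64485/4 + 17131/(-14181) = -64485/4 + 17131*(-1/14181) = -64485/4 - 17131/14181 = -914530309/56724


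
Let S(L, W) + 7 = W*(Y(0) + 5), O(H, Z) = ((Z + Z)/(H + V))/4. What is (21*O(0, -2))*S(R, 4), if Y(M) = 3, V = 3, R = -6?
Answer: -175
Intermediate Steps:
O(H, Z) = Z/(2*(3 + H)) (O(H, Z) = ((Z + Z)/(H + 3))/4 = ((2*Z)/(3 + H))*(¼) = (2*Z/(3 + H))*(¼) = Z/(2*(3 + H)))
S(L, W) = -7 + 8*W (S(L, W) = -7 + W*(3 + 5) = -7 + W*8 = -7 + 8*W)
(21*O(0, -2))*S(R, 4) = (21*((½)*(-2)/(3 + 0)))*(-7 + 8*4) = (21*((½)*(-2)/3))*(-7 + 32) = (21*((½)*(-2)*(⅓)))*25 = (21*(-⅓))*25 = -7*25 = -175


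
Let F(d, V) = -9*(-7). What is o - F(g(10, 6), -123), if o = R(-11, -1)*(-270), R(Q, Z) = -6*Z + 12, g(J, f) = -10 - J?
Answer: -4923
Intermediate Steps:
R(Q, Z) = 12 - 6*Z
F(d, V) = 63
o = -4860 (o = (12 - 6*(-1))*(-270) = (12 + 6)*(-270) = 18*(-270) = -4860)
o - F(g(10, 6), -123) = -4860 - 1*63 = -4860 - 63 = -4923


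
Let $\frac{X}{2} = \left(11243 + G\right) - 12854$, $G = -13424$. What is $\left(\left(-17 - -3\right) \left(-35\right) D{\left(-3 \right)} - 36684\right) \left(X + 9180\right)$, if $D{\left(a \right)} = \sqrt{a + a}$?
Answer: $766328760 - 10236100 i \sqrt{6} \approx 7.6633 \cdot 10^{8} - 2.5073 \cdot 10^{7} i$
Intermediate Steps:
$X = -30070$ ($X = 2 \left(\left(11243 - 13424\right) - 12854\right) = 2 \left(-2181 - 12854\right) = 2 \left(-15035\right) = -30070$)
$D{\left(a \right)} = \sqrt{2} \sqrt{a}$ ($D{\left(a \right)} = \sqrt{2 a} = \sqrt{2} \sqrt{a}$)
$\left(\left(-17 - -3\right) \left(-35\right) D{\left(-3 \right)} - 36684\right) \left(X + 9180\right) = \left(\left(-17 - -3\right) \left(-35\right) \sqrt{2} \sqrt{-3} - 36684\right) \left(-30070 + 9180\right) = \left(\left(-17 + 3\right) \left(-35\right) \sqrt{2} i \sqrt{3} - 36684\right) \left(-20890\right) = \left(\left(-14\right) \left(-35\right) i \sqrt{6} - 36684\right) \left(-20890\right) = \left(490 i \sqrt{6} - 36684\right) \left(-20890\right) = \left(-36684 + 490 i \sqrt{6}\right) \left(-20890\right) = 766328760 - 10236100 i \sqrt{6}$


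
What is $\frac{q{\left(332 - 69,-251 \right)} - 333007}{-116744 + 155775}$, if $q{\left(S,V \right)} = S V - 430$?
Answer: $- \frac{399450}{39031} \approx -10.234$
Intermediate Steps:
$q{\left(S,V \right)} = -430 + S V$
$\frac{q{\left(332 - 69,-251 \right)} - 333007}{-116744 + 155775} = \frac{\left(-430 + \left(332 - 69\right) \left(-251\right)\right) - 333007}{-116744 + 155775} = \frac{\left(-430 + \left(332 - 69\right) \left(-251\right)\right) - 333007}{39031} = \left(\left(-430 + 263 \left(-251\right)\right) - 333007\right) \frac{1}{39031} = \left(\left(-430 - 66013\right) - 333007\right) \frac{1}{39031} = \left(-66443 - 333007\right) \frac{1}{39031} = \left(-399450\right) \frac{1}{39031} = - \frac{399450}{39031}$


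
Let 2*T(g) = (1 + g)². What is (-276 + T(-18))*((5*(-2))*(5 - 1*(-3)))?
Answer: 10520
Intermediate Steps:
T(g) = (1 + g)²/2
(-276 + T(-18))*((5*(-2))*(5 - 1*(-3))) = (-276 + (1 - 18)²/2)*((5*(-2))*(5 - 1*(-3))) = (-276 + (½)*(-17)²)*(-10*(5 + 3)) = (-276 + (½)*289)*(-10*8) = (-276 + 289/2)*(-80) = -263/2*(-80) = 10520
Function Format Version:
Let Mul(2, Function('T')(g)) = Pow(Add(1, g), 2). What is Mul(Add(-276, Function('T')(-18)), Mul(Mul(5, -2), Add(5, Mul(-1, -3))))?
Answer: 10520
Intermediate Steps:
Function('T')(g) = Mul(Rational(1, 2), Pow(Add(1, g), 2))
Mul(Add(-276, Function('T')(-18)), Mul(Mul(5, -2), Add(5, Mul(-1, -3)))) = Mul(Add(-276, Mul(Rational(1, 2), Pow(Add(1, -18), 2))), Mul(Mul(5, -2), Add(5, Mul(-1, -3)))) = Mul(Add(-276, Mul(Rational(1, 2), Pow(-17, 2))), Mul(-10, Add(5, 3))) = Mul(Add(-276, Mul(Rational(1, 2), 289)), Mul(-10, 8)) = Mul(Add(-276, Rational(289, 2)), -80) = Mul(Rational(-263, 2), -80) = 10520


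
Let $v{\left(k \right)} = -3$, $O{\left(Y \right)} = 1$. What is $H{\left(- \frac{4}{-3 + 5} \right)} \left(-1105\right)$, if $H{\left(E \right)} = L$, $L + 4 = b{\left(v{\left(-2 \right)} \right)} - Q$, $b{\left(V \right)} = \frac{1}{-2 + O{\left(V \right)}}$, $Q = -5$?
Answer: $0$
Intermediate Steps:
$b{\left(V \right)} = -1$ ($b{\left(V \right)} = \frac{1}{-2 + 1} = \frac{1}{-1} = -1$)
$L = 0$ ($L = -4 - -4 = -4 + \left(-1 + 5\right) = -4 + 4 = 0$)
$H{\left(E \right)} = 0$
$H{\left(- \frac{4}{-3 + 5} \right)} \left(-1105\right) = 0 \left(-1105\right) = 0$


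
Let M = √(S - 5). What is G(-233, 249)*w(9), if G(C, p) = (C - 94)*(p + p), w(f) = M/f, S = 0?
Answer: -18094*I*√5 ≈ -40459.0*I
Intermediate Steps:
M = I*√5 (M = √(0 - 5) = √(-5) = I*√5 ≈ 2.2361*I)
w(f) = I*√5/f (w(f) = (I*√5)/f = I*√5/f)
G(C, p) = 2*p*(-94 + C) (G(C, p) = (-94 + C)*(2*p) = 2*p*(-94 + C))
G(-233, 249)*w(9) = (2*249*(-94 - 233))*(I*√5/9) = (2*249*(-327))*(I*√5*(⅑)) = -18094*I*√5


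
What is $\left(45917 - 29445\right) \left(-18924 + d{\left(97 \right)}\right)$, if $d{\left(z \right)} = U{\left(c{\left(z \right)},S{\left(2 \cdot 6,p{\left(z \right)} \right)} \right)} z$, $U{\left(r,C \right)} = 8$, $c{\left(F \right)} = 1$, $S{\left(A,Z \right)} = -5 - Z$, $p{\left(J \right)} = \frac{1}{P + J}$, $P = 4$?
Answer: $-298933856$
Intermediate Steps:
$p{\left(J \right)} = \frac{1}{4 + J}$
$d{\left(z \right)} = 8 z$
$\left(45917 - 29445\right) \left(-18924 + d{\left(97 \right)}\right) = \left(45917 - 29445\right) \left(-18924 + 8 \cdot 97\right) = 16472 \left(-18924 + 776\right) = 16472 \left(-18148\right) = -298933856$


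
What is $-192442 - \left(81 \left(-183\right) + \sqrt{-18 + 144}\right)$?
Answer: $-177619 - 3 \sqrt{14} \approx -1.7763 \cdot 10^{5}$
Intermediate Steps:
$-192442 - \left(81 \left(-183\right) + \sqrt{-18 + 144}\right) = -192442 - \left(-14823 + \sqrt{126}\right) = -192442 - \left(-14823 + 3 \sqrt{14}\right) = -192442 + \left(14823 - 3 \sqrt{14}\right) = -177619 - 3 \sqrt{14}$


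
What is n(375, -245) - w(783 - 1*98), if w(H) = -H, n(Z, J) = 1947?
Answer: 2632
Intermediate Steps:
n(375, -245) - w(783 - 1*98) = 1947 - (-1)*(783 - 1*98) = 1947 - (-1)*(783 - 98) = 1947 - (-1)*685 = 1947 - 1*(-685) = 1947 + 685 = 2632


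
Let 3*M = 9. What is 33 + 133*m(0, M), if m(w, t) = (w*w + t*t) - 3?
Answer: 831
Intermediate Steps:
M = 3 (M = (1/3)*9 = 3)
m(w, t) = -3 + t**2 + w**2 (m(w, t) = (w**2 + t**2) - 3 = (t**2 + w**2) - 3 = -3 + t**2 + w**2)
33 + 133*m(0, M) = 33 + 133*(-3 + 3**2 + 0**2) = 33 + 133*(-3 + 9 + 0) = 33 + 133*6 = 33 + 798 = 831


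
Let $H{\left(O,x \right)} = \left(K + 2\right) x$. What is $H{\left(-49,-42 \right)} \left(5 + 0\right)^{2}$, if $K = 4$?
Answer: $-6300$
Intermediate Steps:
$H{\left(O,x \right)} = 6 x$ ($H{\left(O,x \right)} = \left(4 + 2\right) x = 6 x$)
$H{\left(-49,-42 \right)} \left(5 + 0\right)^{2} = 6 \left(-42\right) \left(5 + 0\right)^{2} = - 252 \cdot 5^{2} = \left(-252\right) 25 = -6300$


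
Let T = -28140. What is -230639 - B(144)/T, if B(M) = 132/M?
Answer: -77882177509/337680 ≈ -2.3064e+5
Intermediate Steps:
-230639 - B(144)/T = -230639 - 132/144/(-28140) = -230639 - 132*(1/144)*(-1)/28140 = -230639 - 11*(-1)/(12*28140) = -230639 - 1*(-11/337680) = -230639 + 11/337680 = -77882177509/337680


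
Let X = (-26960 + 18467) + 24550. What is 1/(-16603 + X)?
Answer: -1/546 ≈ -0.0018315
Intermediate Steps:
X = 16057 (X = -8493 + 24550 = 16057)
1/(-16603 + X) = 1/(-16603 + 16057) = 1/(-546) = -1/546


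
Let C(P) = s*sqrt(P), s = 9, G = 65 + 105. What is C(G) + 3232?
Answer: 3232 + 9*sqrt(170) ≈ 3349.3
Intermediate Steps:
G = 170
C(P) = 9*sqrt(P)
C(G) + 3232 = 9*sqrt(170) + 3232 = 3232 + 9*sqrt(170)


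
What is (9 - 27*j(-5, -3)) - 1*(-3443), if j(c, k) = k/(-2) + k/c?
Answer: 33953/10 ≈ 3395.3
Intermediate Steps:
j(c, k) = -k/2 + k/c (j(c, k) = k*(-½) + k/c = -k/2 + k/c)
(9 - 27*j(-5, -3)) - 1*(-3443) = (9 - 27*(-½*(-3) - 3/(-5))) - 1*(-3443) = (9 - 27*(3/2 - 3*(-⅕))) + 3443 = (9 - 27*(3/2 + ⅗)) + 3443 = (9 - 27*21/10) + 3443 = (9 - 567/10) + 3443 = -477/10 + 3443 = 33953/10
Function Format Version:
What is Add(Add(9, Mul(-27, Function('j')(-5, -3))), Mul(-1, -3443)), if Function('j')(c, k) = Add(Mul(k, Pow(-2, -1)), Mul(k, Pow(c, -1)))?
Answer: Rational(33953, 10) ≈ 3395.3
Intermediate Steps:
Function('j')(c, k) = Add(Mul(Rational(-1, 2), k), Mul(k, Pow(c, -1))) (Function('j')(c, k) = Add(Mul(k, Rational(-1, 2)), Mul(k, Pow(c, -1))) = Add(Mul(Rational(-1, 2), k), Mul(k, Pow(c, -1))))
Add(Add(9, Mul(-27, Function('j')(-5, -3))), Mul(-1, -3443)) = Add(Add(9, Mul(-27, Add(Mul(Rational(-1, 2), -3), Mul(-3, Pow(-5, -1))))), Mul(-1, -3443)) = Add(Add(9, Mul(-27, Add(Rational(3, 2), Mul(-3, Rational(-1, 5))))), 3443) = Add(Add(9, Mul(-27, Add(Rational(3, 2), Rational(3, 5)))), 3443) = Add(Add(9, Mul(-27, Rational(21, 10))), 3443) = Add(Add(9, Rational(-567, 10)), 3443) = Add(Rational(-477, 10), 3443) = Rational(33953, 10)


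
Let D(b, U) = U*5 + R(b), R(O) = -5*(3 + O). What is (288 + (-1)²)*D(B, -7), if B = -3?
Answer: -10115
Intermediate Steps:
R(O) = -15 - 5*O
D(b, U) = -15 - 5*b + 5*U (D(b, U) = U*5 + (-15 - 5*b) = 5*U + (-15 - 5*b) = -15 - 5*b + 5*U)
(288 + (-1)²)*D(B, -7) = (288 + (-1)²)*(-15 - 5*(-3) + 5*(-7)) = (288 + 1)*(-15 + 15 - 35) = 289*(-35) = -10115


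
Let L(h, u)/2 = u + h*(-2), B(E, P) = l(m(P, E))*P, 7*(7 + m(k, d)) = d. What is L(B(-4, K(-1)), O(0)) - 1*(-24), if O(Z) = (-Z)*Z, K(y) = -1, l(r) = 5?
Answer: 44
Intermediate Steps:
m(k, d) = -7 + d/7
O(Z) = -Z**2
B(E, P) = 5*P
L(h, u) = -4*h + 2*u (L(h, u) = 2*(u + h*(-2)) = 2*(u - 2*h) = -4*h + 2*u)
L(B(-4, K(-1)), O(0)) - 1*(-24) = (-20*(-1) + 2*(-1*0**2)) - 1*(-24) = (-4*(-5) + 2*(-1*0)) + 24 = (20 + 2*0) + 24 = (20 + 0) + 24 = 20 + 24 = 44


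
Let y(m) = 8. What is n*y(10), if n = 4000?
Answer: 32000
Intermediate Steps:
n*y(10) = 4000*8 = 32000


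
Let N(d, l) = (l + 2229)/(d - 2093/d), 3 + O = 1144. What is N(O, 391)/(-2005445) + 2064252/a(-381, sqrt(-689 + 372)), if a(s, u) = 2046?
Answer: 6405701638058325/6349062791929 ≈ 1008.9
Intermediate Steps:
O = 1141 (O = -3 + 1144 = 1141)
N(d, l) = (2229 + l)/(d - 2093/d)
N(O, 391)/(-2005445) + 2064252/a(-381, sqrt(-689 + 372)) = (1141*(2229 + 391)/(-2093 + 1141**2))/(-2005445) + 2064252/2046 = (1141*2620/(-2093 + 1301881))*(-1/2005445) + 2064252*(1/2046) = (1141*2620/1299788)*(-1/2005445) + 344042/341 = (1141*(1/1299788)*2620)*(-1/2005445) + 344042/341 = (106765/46421)*(-1/2005445) + 344042/341 = -21353/18618952469 + 344042/341 = 6405701638058325/6349062791929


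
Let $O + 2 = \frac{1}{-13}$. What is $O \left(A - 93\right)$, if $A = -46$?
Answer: $\frac{3753}{13} \approx 288.69$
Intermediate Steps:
$O = - \frac{27}{13}$ ($O = -2 + \frac{1}{-13} = -2 - \frac{1}{13} = - \frac{27}{13} \approx -2.0769$)
$O \left(A - 93\right) = - \frac{27 \left(-46 - 93\right)}{13} = \left(- \frac{27}{13}\right) \left(-139\right) = \frac{3753}{13}$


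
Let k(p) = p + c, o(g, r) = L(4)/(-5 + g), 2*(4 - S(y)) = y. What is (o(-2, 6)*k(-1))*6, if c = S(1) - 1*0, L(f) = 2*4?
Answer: -120/7 ≈ -17.143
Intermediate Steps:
L(f) = 8
S(y) = 4 - y/2
o(g, r) = 8/(-5 + g)
c = 7/2 (c = (4 - ½*1) - 1*0 = (4 - ½) + 0 = 7/2 + 0 = 7/2 ≈ 3.5000)
k(p) = 7/2 + p (k(p) = p + 7/2 = 7/2 + p)
(o(-2, 6)*k(-1))*6 = ((8/(-5 - 2))*(7/2 - 1))*6 = ((8/(-7))*(5/2))*6 = ((8*(-⅐))*(5/2))*6 = -8/7*5/2*6 = -20/7*6 = -120/7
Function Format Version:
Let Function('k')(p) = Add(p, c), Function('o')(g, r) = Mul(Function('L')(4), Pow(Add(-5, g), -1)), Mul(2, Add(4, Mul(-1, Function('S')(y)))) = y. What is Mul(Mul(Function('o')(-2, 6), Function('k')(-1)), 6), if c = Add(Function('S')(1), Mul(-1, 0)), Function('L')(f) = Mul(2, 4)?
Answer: Rational(-120, 7) ≈ -17.143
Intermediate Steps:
Function('L')(f) = 8
Function('S')(y) = Add(4, Mul(Rational(-1, 2), y))
Function('o')(g, r) = Mul(8, Pow(Add(-5, g), -1))
c = Rational(7, 2) (c = Add(Add(4, Mul(Rational(-1, 2), 1)), Mul(-1, 0)) = Add(Add(4, Rational(-1, 2)), 0) = Add(Rational(7, 2), 0) = Rational(7, 2) ≈ 3.5000)
Function('k')(p) = Add(Rational(7, 2), p) (Function('k')(p) = Add(p, Rational(7, 2)) = Add(Rational(7, 2), p))
Mul(Mul(Function('o')(-2, 6), Function('k')(-1)), 6) = Mul(Mul(Mul(8, Pow(Add(-5, -2), -1)), Add(Rational(7, 2), -1)), 6) = Mul(Mul(Mul(8, Pow(-7, -1)), Rational(5, 2)), 6) = Mul(Mul(Mul(8, Rational(-1, 7)), Rational(5, 2)), 6) = Mul(Mul(Rational(-8, 7), Rational(5, 2)), 6) = Mul(Rational(-20, 7), 6) = Rational(-120, 7)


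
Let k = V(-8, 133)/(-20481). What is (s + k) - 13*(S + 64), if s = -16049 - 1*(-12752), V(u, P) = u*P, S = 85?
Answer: -107196490/20481 ≈ -5233.9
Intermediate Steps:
V(u, P) = P*u
s = -3297 (s = -16049 + 12752 = -3297)
k = 1064/20481 (k = (133*(-8))/(-20481) = -1064*(-1/20481) = 1064/20481 ≈ 0.051951)
(s + k) - 13*(S + 64) = (-3297 + 1064/20481) - 13*(85 + 64) = -67524793/20481 - 13*149 = -67524793/20481 - 1937 = -107196490/20481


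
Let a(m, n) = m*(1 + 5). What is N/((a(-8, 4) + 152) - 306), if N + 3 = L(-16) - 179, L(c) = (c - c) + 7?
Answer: 175/202 ≈ 0.86634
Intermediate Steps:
a(m, n) = 6*m (a(m, n) = m*6 = 6*m)
L(c) = 7 (L(c) = 0 + 7 = 7)
N = -175 (N = -3 + (7 - 179) = -3 - 172 = -175)
N/((a(-8, 4) + 152) - 306) = -175/((6*(-8) + 152) - 306) = -175/((-48 + 152) - 306) = -175/(104 - 306) = -175/(-202) = -175*(-1/202) = 175/202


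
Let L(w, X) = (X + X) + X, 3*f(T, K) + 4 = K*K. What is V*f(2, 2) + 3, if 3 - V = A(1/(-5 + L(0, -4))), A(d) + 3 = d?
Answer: 3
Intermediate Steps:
f(T, K) = -4/3 + K²/3 (f(T, K) = -4/3 + (K*K)/3 = -4/3 + K²/3)
L(w, X) = 3*X (L(w, X) = 2*X + X = 3*X)
A(d) = -3 + d
V = 103/17 (V = 3 - (-3 + 1/(-5 + 3*(-4))) = 3 - (-3 + 1/(-5 - 12)) = 3 - (-3 + 1/(-17)) = 3 - (-3 - 1/17) = 3 - 1*(-52/17) = 3 + 52/17 = 103/17 ≈ 6.0588)
V*f(2, 2) + 3 = 103*(-4/3 + (⅓)*2²)/17 + 3 = 103*(-4/3 + (⅓)*4)/17 + 3 = 103*(-4/3 + 4/3)/17 + 3 = (103/17)*0 + 3 = 0 + 3 = 3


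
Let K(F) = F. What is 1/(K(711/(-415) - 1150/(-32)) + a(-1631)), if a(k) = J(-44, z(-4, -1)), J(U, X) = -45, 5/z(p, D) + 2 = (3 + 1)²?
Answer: -6640/71551 ≈ -0.092801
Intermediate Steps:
z(p, D) = 5/14 (z(p, D) = 5/(-2 + (3 + 1)²) = 5/(-2 + 4²) = 5/(-2 + 16) = 5/14)
a(k) = -45
1/(K(711/(-415) - 1150/(-32)) + a(-1631)) = 1/((711/(-415) - 1150/(-32)) - 45) = 1/((711*(-1/415) - 1150*(-1/32)) - 45) = 1/((-711/415 + 575/16) - 45) = 1/(227249/6640 - 45) = 1/(-71551/6640) = -6640/71551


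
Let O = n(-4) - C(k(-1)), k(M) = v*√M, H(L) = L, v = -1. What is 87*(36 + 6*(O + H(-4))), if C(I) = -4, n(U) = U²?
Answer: 11484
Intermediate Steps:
k(M) = -√M
O = 20 (O = (-4)² - 1*(-4) = 16 + 4 = 20)
87*(36 + 6*(O + H(-4))) = 87*(36 + 6*(20 - 4)) = 87*(36 + 6*16) = 87*(36 + 96) = 87*132 = 11484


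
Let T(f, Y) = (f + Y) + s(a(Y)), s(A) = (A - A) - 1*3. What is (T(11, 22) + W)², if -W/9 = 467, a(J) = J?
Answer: 17413929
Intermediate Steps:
W = -4203 (W = -9*467 = -4203)
s(A) = -3 (s(A) = 0 - 3 = -3)
T(f, Y) = -3 + Y + f (T(f, Y) = (f + Y) - 3 = (Y + f) - 3 = -3 + Y + f)
(T(11, 22) + W)² = ((-3 + 22 + 11) - 4203)² = (30 - 4203)² = (-4173)² = 17413929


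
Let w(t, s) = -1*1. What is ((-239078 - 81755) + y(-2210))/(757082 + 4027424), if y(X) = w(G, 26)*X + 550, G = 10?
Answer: -318073/4784506 ≈ -0.066480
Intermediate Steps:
w(t, s) = -1
y(X) = 550 - X (y(X) = -X + 550 = 550 - X)
((-239078 - 81755) + y(-2210))/(757082 + 4027424) = ((-239078 - 81755) + (550 - 1*(-2210)))/(757082 + 4027424) = (-320833 + (550 + 2210))/4784506 = (-320833 + 2760)*(1/4784506) = -318073*1/4784506 = -318073/4784506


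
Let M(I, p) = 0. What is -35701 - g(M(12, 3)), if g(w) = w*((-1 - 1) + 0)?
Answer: -35701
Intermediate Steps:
g(w) = -2*w (g(w) = w*(-2 + 0) = w*(-2) = -2*w)
-35701 - g(M(12, 3)) = -35701 - (-2)*0 = -35701 - 1*0 = -35701 + 0 = -35701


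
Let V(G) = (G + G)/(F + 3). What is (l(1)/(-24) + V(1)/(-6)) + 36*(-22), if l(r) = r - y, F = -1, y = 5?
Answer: -792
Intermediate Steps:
l(r) = -5 + r (l(r) = r - 1*5 = r - 5 = -5 + r)
V(G) = G (V(G) = (G + G)/(-1 + 3) = (2*G)/2 = (2*G)*(1/2) = G)
(l(1)/(-24) + V(1)/(-6)) + 36*(-22) = ((-5 + 1)/(-24) + 1/(-6)) + 36*(-22) = (-4*(-1/24) + 1*(-1/6)) - 792 = (1/6 - 1/6) - 792 = 0 - 792 = -792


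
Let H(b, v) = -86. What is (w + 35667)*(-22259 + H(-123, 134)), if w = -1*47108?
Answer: 255649145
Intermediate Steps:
w = -47108
(w + 35667)*(-22259 + H(-123, 134)) = (-47108 + 35667)*(-22259 - 86) = -11441*(-22345) = 255649145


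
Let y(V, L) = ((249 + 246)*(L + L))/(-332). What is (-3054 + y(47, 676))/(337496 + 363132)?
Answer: -105198/14538031 ≈ -0.0072361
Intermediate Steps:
y(V, L) = -495*L/166 (y(V, L) = (495*(2*L))*(-1/332) = (990*L)*(-1/332) = -495*L/166)
(-3054 + y(47, 676))/(337496 + 363132) = (-3054 - 495/166*676)/(337496 + 363132) = (-3054 - 167310/83)/700628 = -420792/83*1/700628 = -105198/14538031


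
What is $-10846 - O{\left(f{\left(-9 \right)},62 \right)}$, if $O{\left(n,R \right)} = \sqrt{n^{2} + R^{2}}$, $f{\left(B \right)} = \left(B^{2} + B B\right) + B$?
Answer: $-10846 - \sqrt{27253} \approx -11011.0$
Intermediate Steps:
$f{\left(B \right)} = B + 2 B^{2}$ ($f{\left(B \right)} = \left(B^{2} + B^{2}\right) + B = 2 B^{2} + B = B + 2 B^{2}$)
$O{\left(n,R \right)} = \sqrt{R^{2} + n^{2}}$
$-10846 - O{\left(f{\left(-9 \right)},62 \right)} = -10846 - \sqrt{62^{2} + \left(- 9 \left(1 + 2 \left(-9\right)\right)\right)^{2}} = -10846 - \sqrt{3844 + \left(- 9 \left(1 - 18\right)\right)^{2}} = -10846 - \sqrt{3844 + \left(\left(-9\right) \left(-17\right)\right)^{2}} = -10846 - \sqrt{3844 + 153^{2}} = -10846 - \sqrt{3844 + 23409} = -10846 - \sqrt{27253}$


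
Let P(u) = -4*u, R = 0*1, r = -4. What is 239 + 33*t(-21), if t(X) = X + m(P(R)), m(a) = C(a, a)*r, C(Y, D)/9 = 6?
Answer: -7582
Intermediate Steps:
R = 0
C(Y, D) = 54 (C(Y, D) = 9*6 = 54)
m(a) = -216 (m(a) = 54*(-4) = -216)
t(X) = -216 + X (t(X) = X - 216 = -216 + X)
239 + 33*t(-21) = 239 + 33*(-216 - 21) = 239 + 33*(-237) = 239 - 7821 = -7582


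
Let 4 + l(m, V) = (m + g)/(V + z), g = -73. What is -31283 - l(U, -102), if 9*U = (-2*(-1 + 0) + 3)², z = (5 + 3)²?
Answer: -5349025/171 ≈ -31281.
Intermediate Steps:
z = 64 (z = 8² = 64)
U = 25/9 (U = (-2*(-1 + 0) + 3)²/9 = (-2*(-1) + 3)²/9 = (2 + 3)²/9 = (⅑)*5² = (⅑)*25 = 25/9 ≈ 2.7778)
l(m, V) = -4 + (-73 + m)/(64 + V) (l(m, V) = -4 + (m - 73)/(V + 64) = -4 + (-73 + m)/(64 + V))
-31283 - l(U, -102) = -31283 - (-329 + 25/9 - 4*(-102))/(64 - 102) = -31283 - (-329 + 25/9 + 408)/(-38) = -31283 - (-1)*736/(38*9) = -31283 - 1*(-368/171) = -31283 + 368/171 = -5349025/171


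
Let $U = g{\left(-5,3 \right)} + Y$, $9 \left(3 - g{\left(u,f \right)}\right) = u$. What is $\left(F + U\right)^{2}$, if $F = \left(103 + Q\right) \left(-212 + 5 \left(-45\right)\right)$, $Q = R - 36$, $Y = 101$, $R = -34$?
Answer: $\frac{16601807104}{81} \approx 2.0496 \cdot 10^{8}$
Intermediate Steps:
$g{\left(u,f \right)} = 3 - \frac{u}{9}$
$Q = -70$ ($Q = -34 - 36 = -70$)
$U = \frac{941}{9}$ ($U = \left(3 - - \frac{5}{9}\right) + 101 = \left(3 + \frac{5}{9}\right) + 101 = \frac{32}{9} + 101 = \frac{941}{9} \approx 104.56$)
$F = -14421$ ($F = \left(103 - 70\right) \left(-212 + 5 \left(-45\right)\right) = 33 \left(-212 - 225\right) = 33 \left(-437\right) = -14421$)
$\left(F + U\right)^{2} = \left(-14421 + \frac{941}{9}\right)^{2} = \left(- \frac{128848}{9}\right)^{2} = \frac{16601807104}{81}$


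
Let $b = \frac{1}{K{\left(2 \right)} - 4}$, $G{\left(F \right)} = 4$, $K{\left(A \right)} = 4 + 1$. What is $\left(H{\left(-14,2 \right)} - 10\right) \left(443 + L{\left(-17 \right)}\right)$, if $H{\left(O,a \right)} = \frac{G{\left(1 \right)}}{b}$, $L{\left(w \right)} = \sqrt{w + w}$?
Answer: $-2658 - 6 i \sqrt{34} \approx -2658.0 - 34.986 i$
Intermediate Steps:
$K{\left(A \right)} = 5$
$L{\left(w \right)} = \sqrt{2} \sqrt{w}$ ($L{\left(w \right)} = \sqrt{2 w} = \sqrt{2} \sqrt{w}$)
$b = 1$ ($b = \frac{1}{5 - 4} = 1^{-1} = 1$)
$H{\left(O,a \right)} = 4$ ($H{\left(O,a \right)} = \frac{4}{1} = 4 \cdot 1 = 4$)
$\left(H{\left(-14,2 \right)} - 10\right) \left(443 + L{\left(-17 \right)}\right) = \left(4 - 10\right) \left(443 + \sqrt{2} \sqrt{-17}\right) = \left(4 - 10\right) \left(443 + \sqrt{2} i \sqrt{17}\right) = - 6 \left(443 + i \sqrt{34}\right) = -2658 - 6 i \sqrt{34}$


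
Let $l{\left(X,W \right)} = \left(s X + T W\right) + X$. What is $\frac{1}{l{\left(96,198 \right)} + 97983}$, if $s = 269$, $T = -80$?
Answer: $\frac{1}{108063} \approx 9.2539 \cdot 10^{-6}$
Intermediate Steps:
$l{\left(X,W \right)} = - 80 W + 270 X$ ($l{\left(X,W \right)} = \left(269 X - 80 W\right) + X = \left(- 80 W + 269 X\right) + X = - 80 W + 270 X$)
$\frac{1}{l{\left(96,198 \right)} + 97983} = \frac{1}{\left(\left(-80\right) 198 + 270 \cdot 96\right) + 97983} = \frac{1}{\left(-15840 + 25920\right) + 97983} = \frac{1}{10080 + 97983} = \frac{1}{108063}$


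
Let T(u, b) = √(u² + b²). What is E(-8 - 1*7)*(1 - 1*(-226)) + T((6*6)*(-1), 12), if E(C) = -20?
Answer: -4540 + 12*√10 ≈ -4502.1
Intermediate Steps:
T(u, b) = √(b² + u²)
E(-8 - 1*7)*(1 - 1*(-226)) + T((6*6)*(-1), 12) = -20*(1 - 1*(-226)) + √(12² + ((6*6)*(-1))²) = -20*(1 + 226) + √(144 + (36*(-1))²) = -20*227 + √(144 + (-36)²) = -4540 + √(144 + 1296) = -4540 + √1440 = -4540 + 12*√10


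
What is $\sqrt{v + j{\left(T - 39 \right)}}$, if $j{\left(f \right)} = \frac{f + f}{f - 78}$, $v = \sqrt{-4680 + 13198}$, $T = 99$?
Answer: $\frac{\sqrt{-60 + 9 \sqrt{8518}}}{3} \approx 9.2534$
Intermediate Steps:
$v = \sqrt{8518} \approx 92.293$
$j{\left(f \right)} = \frac{2 f}{-78 + f}$
$\sqrt{v + j{\left(T - 39 \right)}} = \sqrt{\sqrt{8518} + \frac{2 \left(99 - 39\right)}{-78 + \left(99 - 39\right)}} = \sqrt{\sqrt{8518} + 2 \cdot 60 \frac{1}{-78 + 60}} = \sqrt{\sqrt{8518} + 2 \cdot 60 \frac{1}{-18}} = \sqrt{\sqrt{8518} + 2 \cdot 60 \left(- \frac{1}{18}\right)} = \sqrt{\sqrt{8518} - \frac{20}{3}} = \sqrt{- \frac{20}{3} + \sqrt{8518}}$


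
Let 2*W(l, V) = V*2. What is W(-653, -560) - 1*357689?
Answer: -358249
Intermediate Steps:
W(l, V) = V (W(l, V) = (V*2)/2 = (2*V)/2 = V)
W(-653, -560) - 1*357689 = -560 - 1*357689 = -560 - 357689 = -358249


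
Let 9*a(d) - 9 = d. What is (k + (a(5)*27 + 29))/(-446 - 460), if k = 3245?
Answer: -1658/453 ≈ -3.6600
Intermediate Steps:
a(d) = 1 + d/9
(k + (a(5)*27 + 29))/(-446 - 460) = (3245 + ((1 + (1/9)*5)*27 + 29))/(-446 - 460) = (3245 + ((1 + 5/9)*27 + 29))/(-906) = (3245 + ((14/9)*27 + 29))*(-1/906) = (3245 + (42 + 29))*(-1/906) = (3245 + 71)*(-1/906) = 3316*(-1/906) = -1658/453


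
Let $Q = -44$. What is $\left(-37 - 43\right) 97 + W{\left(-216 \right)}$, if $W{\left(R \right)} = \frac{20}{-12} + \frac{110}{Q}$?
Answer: $- \frac{46585}{6} \approx -7764.2$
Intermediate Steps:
$W{\left(R \right)} = - \frac{25}{6}$ ($W{\left(R \right)} = \frac{20}{-12} + \frac{110}{-44} = 20 \left(- \frac{1}{12}\right) + 110 \left(- \frac{1}{44}\right) = - \frac{5}{3} - \frac{5}{2} = - \frac{25}{6}$)
$\left(-37 - 43\right) 97 + W{\left(-216 \right)} = \left(-37 - 43\right) 97 - \frac{25}{6} = \left(-80\right) 97 - \frac{25}{6} = -7760 - \frac{25}{6} = - \frac{46585}{6}$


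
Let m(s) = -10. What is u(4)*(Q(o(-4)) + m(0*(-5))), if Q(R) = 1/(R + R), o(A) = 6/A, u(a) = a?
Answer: -124/3 ≈ -41.333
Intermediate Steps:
Q(R) = 1/(2*R)
u(4)*(Q(o(-4)) + m(0*(-5))) = 4*(1/(2*((6/(-4)))) - 10) = 4*(1/(2*((6*(-¼)))) - 10) = 4*(1/(2*(-3/2)) - 10) = 4*((½)*(-⅔) - 10) = 4*(-⅓ - 10) = 4*(-31/3) = -124/3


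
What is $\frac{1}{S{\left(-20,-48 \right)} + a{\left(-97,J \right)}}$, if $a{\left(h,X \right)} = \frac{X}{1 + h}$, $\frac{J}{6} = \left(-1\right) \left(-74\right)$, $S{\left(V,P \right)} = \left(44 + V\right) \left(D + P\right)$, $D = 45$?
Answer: $- \frac{8}{613} \approx -0.013051$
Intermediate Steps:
$S{\left(V,P \right)} = \left(44 + V\right) \left(45 + P\right)$
$J = 444$ ($J = 6 \left(\left(-1\right) \left(-74\right)\right) = 6 \cdot 74 = 444$)
$a{\left(h,X \right)} = \frac{X}{1 + h}$
$\frac{1}{S{\left(-20,-48 \right)} + a{\left(-97,J \right)}} = \frac{1}{\left(1980 + 44 \left(-48\right) + 45 \left(-20\right) - -960\right) + \frac{444}{1 - 97}} = \frac{1}{\left(1980 - 2112 - 900 + 960\right) + \frac{444}{-96}} = \frac{1}{-72 + 444 \left(- \frac{1}{96}\right)} = \frac{1}{-72 - \frac{37}{8}} = \frac{1}{- \frac{613}{8}} = - \frac{8}{613}$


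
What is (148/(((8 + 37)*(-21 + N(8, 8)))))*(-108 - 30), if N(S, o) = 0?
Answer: 6808/315 ≈ 21.613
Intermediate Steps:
(148/(((8 + 37)*(-21 + N(8, 8)))))*(-108 - 30) = (148/(((8 + 37)*(-21 + 0))))*(-108 - 30) = (148/((45*(-21))))*(-138) = (148/(-945))*(-138) = (148*(-1/945))*(-138) = -148/945*(-138) = 6808/315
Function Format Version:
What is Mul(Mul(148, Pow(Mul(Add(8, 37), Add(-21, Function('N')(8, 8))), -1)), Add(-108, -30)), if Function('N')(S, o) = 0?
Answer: Rational(6808, 315) ≈ 21.613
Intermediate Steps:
Mul(Mul(148, Pow(Mul(Add(8, 37), Add(-21, Function('N')(8, 8))), -1)), Add(-108, -30)) = Mul(Mul(148, Pow(Mul(Add(8, 37), Add(-21, 0)), -1)), Add(-108, -30)) = Mul(Mul(148, Pow(Mul(45, -21), -1)), -138) = Mul(Mul(148, Pow(-945, -1)), -138) = Mul(Mul(148, Rational(-1, 945)), -138) = Mul(Rational(-148, 945), -138) = Rational(6808, 315)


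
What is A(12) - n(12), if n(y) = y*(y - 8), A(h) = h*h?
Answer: 96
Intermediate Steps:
A(h) = h²
n(y) = y*(-8 + y)
A(12) - n(12) = 12² - 12*(-8 + 12) = 144 - 12*4 = 144 - 1*48 = 144 - 48 = 96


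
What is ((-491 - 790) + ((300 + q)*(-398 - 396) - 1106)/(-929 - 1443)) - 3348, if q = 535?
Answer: -2578973/593 ≈ -4349.0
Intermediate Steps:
((-491 - 790) + ((300 + q)*(-398 - 396) - 1106)/(-929 - 1443)) - 3348 = ((-491 - 790) + ((300 + 535)*(-398 - 396) - 1106)/(-929 - 1443)) - 3348 = (-1281 + (835*(-794) - 1106)/(-2372)) - 3348 = (-1281 + (-662990 - 1106)*(-1/2372)) - 3348 = (-1281 - 664096*(-1/2372)) - 3348 = (-1281 + 166024/593) - 3348 = -593609/593 - 3348 = -2578973/593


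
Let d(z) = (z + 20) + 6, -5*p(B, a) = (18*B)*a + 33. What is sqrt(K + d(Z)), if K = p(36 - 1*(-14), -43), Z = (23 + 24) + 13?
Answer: sqrt(195485)/5 ≈ 88.427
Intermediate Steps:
p(B, a) = -33/5 - 18*B*a/5 (p(B, a) = -((18*B)*a + 33)/5 = -(18*B*a + 33)/5 = -(33 + 18*B*a)/5 = -33/5 - 18*B*a/5)
Z = 60 (Z = 47 + 13 = 60)
d(z) = 26 + z (d(z) = (20 + z) + 6 = 26 + z)
K = 38667/5 (K = -33/5 - 18/5*(36 - 1*(-14))*(-43) = -33/5 - 18/5*(36 + 14)*(-43) = -33/5 - 18/5*50*(-43) = -33/5 + 7740 = 38667/5 ≈ 7733.4)
sqrt(K + d(Z)) = sqrt(38667/5 + (26 + 60)) = sqrt(38667/5 + 86) = sqrt(39097/5) = sqrt(195485)/5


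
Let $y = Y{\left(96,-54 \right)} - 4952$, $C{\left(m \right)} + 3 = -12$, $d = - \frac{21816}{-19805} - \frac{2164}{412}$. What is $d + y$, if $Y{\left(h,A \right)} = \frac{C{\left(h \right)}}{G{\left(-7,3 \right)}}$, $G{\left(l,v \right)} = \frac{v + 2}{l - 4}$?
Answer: $- \frac{10042809342}{2039915} \approx -4923.1$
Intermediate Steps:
$d = - \frac{8467457}{2039915}$ ($d = \left(-21816\right) \left(- \frac{1}{19805}\right) - \frac{541}{103} = \frac{21816}{19805} - \frac{541}{103} = - \frac{8467457}{2039915} \approx -4.1509$)
$C{\left(m \right)} = -15$ ($C{\left(m \right)} = -3 - 12 = -15$)
$G{\left(l,v \right)} = \frac{2 + v}{-4 + l}$
$Y{\left(h,A \right)} = 33$ ($Y{\left(h,A \right)} = - \frac{15}{\frac{1}{-4 - 7} \left(2 + 3\right)} = - \frac{15}{\frac{1}{-11} \cdot 5} = - \frac{15}{\left(- \frac{1}{11}\right) 5} = - \frac{15}{- \frac{5}{11}} = \left(-15\right) \left(- \frac{11}{5}\right) = 33$)
$y = -4919$ ($y = 33 - 4952 = -4919$)
$d + y = - \frac{8467457}{2039915} - 4919 = - \frac{10042809342}{2039915}$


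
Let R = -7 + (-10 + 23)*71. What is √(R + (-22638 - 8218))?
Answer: 2*I*√7485 ≈ 173.03*I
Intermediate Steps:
R = 916 (R = -7 + 13*71 = -7 + 923 = 916)
√(R + (-22638 - 8218)) = √(916 + (-22638 - 8218)) = √(916 - 30856) = √(-29940) = 2*I*√7485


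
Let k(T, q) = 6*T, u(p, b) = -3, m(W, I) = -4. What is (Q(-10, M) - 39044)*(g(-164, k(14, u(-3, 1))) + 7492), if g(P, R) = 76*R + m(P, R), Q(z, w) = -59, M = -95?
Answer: -542436816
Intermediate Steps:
g(P, R) = -4 + 76*R (g(P, R) = 76*R - 4 = -4 + 76*R)
(Q(-10, M) - 39044)*(g(-164, k(14, u(-3, 1))) + 7492) = (-59 - 39044)*((-4 + 76*(6*14)) + 7492) = -39103*((-4 + 76*84) + 7492) = -39103*((-4 + 6384) + 7492) = -39103*(6380 + 7492) = -39103*13872 = -542436816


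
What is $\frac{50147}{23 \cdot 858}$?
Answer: $\frac{50147}{19734} \approx 2.5411$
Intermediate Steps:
$\frac{50147}{23 \cdot 858} = \frac{50147}{19734}$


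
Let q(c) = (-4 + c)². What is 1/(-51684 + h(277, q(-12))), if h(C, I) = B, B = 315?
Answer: -1/51369 ≈ -1.9467e-5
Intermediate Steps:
h(C, I) = 315
1/(-51684 + h(277, q(-12))) = 1/(-51684 + 315) = 1/(-51369) = -1/51369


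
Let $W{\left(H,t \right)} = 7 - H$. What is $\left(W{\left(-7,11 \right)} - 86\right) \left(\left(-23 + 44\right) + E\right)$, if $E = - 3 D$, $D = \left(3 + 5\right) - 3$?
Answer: $-432$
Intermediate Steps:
$D = 5$ ($D = 8 - 3 = 5$)
$E = -15$ ($E = \left(-3\right) 5 = -15$)
$\left(W{\left(-7,11 \right)} - 86\right) \left(\left(-23 + 44\right) + E\right) = \left(\left(7 - -7\right) - 86\right) \left(\left(-23 + 44\right) - 15\right) = \left(\left(7 + 7\right) - 86\right) \left(21 - 15\right) = \left(14 - 86\right) 6 = \left(-72\right) 6 = -432$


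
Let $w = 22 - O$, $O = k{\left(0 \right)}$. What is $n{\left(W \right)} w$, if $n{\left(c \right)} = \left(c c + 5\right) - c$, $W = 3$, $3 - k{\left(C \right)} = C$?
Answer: $209$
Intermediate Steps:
$k{\left(C \right)} = 3 - C$
$O = 3$ ($O = 3 - 0 = 3 + 0 = 3$)
$n{\left(c \right)} = 5 + c^{2} - c$ ($n{\left(c \right)} = \left(c^{2} + 5\right) - c = \left(5 + c^{2}\right) - c = 5 + c^{2} - c$)
$w = 19$ ($w = 22 - 3 = 19$)
$n{\left(W \right)} w = \left(5 + 3^{2} - 3\right) 19 = \left(5 + 9 - 3\right) 19 = 11 \cdot 19 = 209$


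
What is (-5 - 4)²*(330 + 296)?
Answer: 50706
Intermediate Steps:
(-5 - 4)²*(330 + 296) = (-9)²*626 = 81*626 = 50706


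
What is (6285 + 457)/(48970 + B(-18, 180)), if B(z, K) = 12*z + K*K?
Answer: 3371/40577 ≈ 0.083077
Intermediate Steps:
B(z, K) = K² + 12*z (B(z, K) = 12*z + K² = K² + 12*z)
(6285 + 457)/(48970 + B(-18, 180)) = (6285 + 457)/(48970 + (180² + 12*(-18))) = 6742/(48970 + (32400 - 216)) = 6742/(48970 + 32184) = 6742/81154 = 6742*(1/81154) = 3371/40577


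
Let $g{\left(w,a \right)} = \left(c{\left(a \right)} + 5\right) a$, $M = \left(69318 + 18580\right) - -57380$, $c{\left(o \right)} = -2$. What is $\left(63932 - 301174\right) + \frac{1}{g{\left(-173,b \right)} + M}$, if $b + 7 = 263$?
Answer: $- \frac{34648245131}{146046} \approx -2.3724 \cdot 10^{5}$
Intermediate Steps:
$b = 256$ ($b = -7 + 263 = 256$)
$M = 145278$ ($M = 87898 + 57380 = 145278$)
$g{\left(w,a \right)} = 3 a$ ($g{\left(w,a \right)} = \left(-2 + 5\right) a = 3 a$)
$\left(63932 - 301174\right) + \frac{1}{g{\left(-173,b \right)} + M} = \left(63932 - 301174\right) + \frac{1}{3 \cdot 256 + 145278} = -237242 + \frac{1}{768 + 145278} = -237242 + \frac{1}{146046} = - \frac{34648245131}{146046}$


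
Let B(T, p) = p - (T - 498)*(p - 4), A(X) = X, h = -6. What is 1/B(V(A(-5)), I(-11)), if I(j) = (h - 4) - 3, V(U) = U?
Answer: -1/8564 ≈ -0.00011677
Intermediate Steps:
I(j) = -13 (I(j) = (-6 - 4) - 3 = -10 - 3 = -13)
B(T, p) = p - (-498 + T)*(-4 + p)
1/B(V(A(-5)), I(-11)) = 1/(-1992 + 4*(-5) + 499*(-13) - 1*(-5)*(-13)) = 1/(-1992 - 20 - 6487 - 65) = 1/(-8564) = -1/8564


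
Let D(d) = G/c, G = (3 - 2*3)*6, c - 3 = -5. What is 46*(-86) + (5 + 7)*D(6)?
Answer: -3848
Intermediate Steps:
c = -2 (c = 3 - 5 = -2)
G = -18 (G = (3 - 6)*6 = -3*6 = -18)
D(d) = 9 (D(d) = -18/(-2) = -18*(-½) = 9)
46*(-86) + (5 + 7)*D(6) = 46*(-86) + (5 + 7)*9 = -3956 + 12*9 = -3956 + 108 = -3848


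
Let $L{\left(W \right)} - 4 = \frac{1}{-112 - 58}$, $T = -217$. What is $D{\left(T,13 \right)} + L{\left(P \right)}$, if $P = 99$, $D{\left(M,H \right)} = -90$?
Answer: $- \frac{14621}{170} \approx -86.006$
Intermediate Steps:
$L{\left(W \right)} = \frac{679}{170}$ ($L{\left(W \right)} = 4 + \frac{1}{-112 - 58} = 4 + \frac{1}{-170} = 4 - \frac{1}{170} = \frac{679}{170}$)
$D{\left(T,13 \right)} + L{\left(P \right)} = -90 + \frac{679}{170} = - \frac{14621}{170}$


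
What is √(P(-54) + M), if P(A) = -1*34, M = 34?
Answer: 0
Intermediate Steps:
P(A) = -34
√(P(-54) + M) = √(-34 + 34) = √0 = 0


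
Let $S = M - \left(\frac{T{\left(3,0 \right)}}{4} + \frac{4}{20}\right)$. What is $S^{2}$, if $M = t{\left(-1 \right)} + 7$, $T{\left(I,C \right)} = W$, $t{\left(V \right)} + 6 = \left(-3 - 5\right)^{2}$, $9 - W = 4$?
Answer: $\frac{1615441}{400} \approx 4038.6$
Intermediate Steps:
$W = 5$ ($W = 9 - 4 = 5$)
$t{\left(V \right)} = 58$ ($t{\left(V \right)} = -6 + \left(-3 - 5\right)^{2} = -6 + \left(-8\right)^{2} = -6 + 64 = 58$)
$T{\left(I,C \right)} = 5$
$M = 65$ ($M = 58 + 7 = 65$)
$S = \frac{1271}{20}$ ($S = 65 - \left(\frac{5}{4} + \frac{4}{20}\right) = 65 - \left(5 \cdot \frac{1}{4} + 4 \cdot \frac{1}{20}\right) = 65 - \left(\frac{5}{4} + \frac{1}{5}\right) = 65 - \frac{29}{20} = \frac{1271}{20} \approx 63.55$)
$S^{2} = \left(\frac{1271}{20}\right)^{2} = \frac{1615441}{400}$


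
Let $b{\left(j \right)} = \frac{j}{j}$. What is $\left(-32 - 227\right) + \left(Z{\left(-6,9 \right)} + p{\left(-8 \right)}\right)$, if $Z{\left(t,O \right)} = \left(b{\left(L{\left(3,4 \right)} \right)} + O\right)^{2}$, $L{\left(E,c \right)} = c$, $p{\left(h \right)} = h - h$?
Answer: $-159$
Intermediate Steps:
$p{\left(h \right)} = 0$
$b{\left(j \right)} = 1$
$Z{\left(t,O \right)} = \left(1 + O\right)^{2}$
$\left(-32 - 227\right) + \left(Z{\left(-6,9 \right)} + p{\left(-8 \right)}\right) = \left(-32 - 227\right) + \left(\left(1 + 9\right)^{2} + 0\right) = -259 + \left(10^{2} + 0\right) = -259 + \left(100 + 0\right) = -259 + 100 = -159$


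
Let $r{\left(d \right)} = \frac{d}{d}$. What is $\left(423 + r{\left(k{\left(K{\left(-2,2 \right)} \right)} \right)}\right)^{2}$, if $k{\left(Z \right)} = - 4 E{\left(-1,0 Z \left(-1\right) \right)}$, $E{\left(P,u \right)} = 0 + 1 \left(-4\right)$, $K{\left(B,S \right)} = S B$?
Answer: $179776$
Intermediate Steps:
$K{\left(B,S \right)} = B S$
$E{\left(P,u \right)} = -4$ ($E{\left(P,u \right)} = 0 - 4 = -4$)
$k{\left(Z \right)} = 16$ ($k{\left(Z \right)} = \left(-4\right) \left(-4\right) = 16$)
$r{\left(d \right)} = 1$
$\left(423 + r{\left(k{\left(K{\left(-2,2 \right)} \right)} \right)}\right)^{2} = \left(423 + 1\right)^{2} = 424^{2} = 179776$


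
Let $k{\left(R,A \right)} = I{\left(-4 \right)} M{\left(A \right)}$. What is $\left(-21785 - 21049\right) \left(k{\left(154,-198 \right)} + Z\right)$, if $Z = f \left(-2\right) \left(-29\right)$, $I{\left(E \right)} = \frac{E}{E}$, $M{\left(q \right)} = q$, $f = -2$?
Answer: $13449876$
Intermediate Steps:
$I{\left(E \right)} = 1$
$Z = -116$ ($Z = \left(-2\right) \left(-2\right) \left(-29\right) = 4 \left(-29\right) = -116$)
$k{\left(R,A \right)} = A$ ($k{\left(R,A \right)} = 1 A = A$)
$\left(-21785 - 21049\right) \left(k{\left(154,-198 \right)} + Z\right) = \left(-21785 - 21049\right) \left(-198 - 116\right) = \left(-42834\right) \left(-314\right) = 13449876$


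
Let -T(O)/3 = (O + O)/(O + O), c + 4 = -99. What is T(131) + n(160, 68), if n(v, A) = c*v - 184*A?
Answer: -28995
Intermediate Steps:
c = -103 (c = -4 - 99 = -103)
T(O) = -3 (T(O) = -3*(O + O)/(O + O) = -3*2*O/(2*O) = -3*2*O*1/(2*O) = -3*1 = -3)
n(v, A) = -184*A - 103*v (n(v, A) = -103*v - 184*A = -184*A - 103*v)
T(131) + n(160, 68) = -3 + (-184*68 - 103*160) = -3 + (-12512 - 16480) = -3 - 28992 = -28995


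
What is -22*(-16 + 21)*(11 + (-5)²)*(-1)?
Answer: 3960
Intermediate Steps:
-22*(-16 + 21)*(11 + (-5)²)*(-1) = -110*(11 + 25)*(-1) = -110*36*(-1) = -22*180*(-1) = -3960*(-1) = 3960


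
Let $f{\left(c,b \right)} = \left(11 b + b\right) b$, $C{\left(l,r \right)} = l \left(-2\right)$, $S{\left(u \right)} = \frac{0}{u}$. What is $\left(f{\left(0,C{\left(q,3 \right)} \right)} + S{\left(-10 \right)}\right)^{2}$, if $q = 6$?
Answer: $2985984$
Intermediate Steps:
$S{\left(u \right)} = 0$
$C{\left(l,r \right)} = - 2 l$
$f{\left(c,b \right)} = 12 b^{2}$ ($f{\left(c,b \right)} = 12 b b = 12 b^{2}$)
$\left(f{\left(0,C{\left(q,3 \right)} \right)} + S{\left(-10 \right)}\right)^{2} = \left(12 \left(\left(-2\right) 6\right)^{2} + 0\right)^{2} = \left(12 \left(-12\right)^{2} + 0\right)^{2} = \left(12 \cdot 144 + 0\right)^{2} = \left(1728 + 0\right)^{2} = 1728^{2} = 2985984$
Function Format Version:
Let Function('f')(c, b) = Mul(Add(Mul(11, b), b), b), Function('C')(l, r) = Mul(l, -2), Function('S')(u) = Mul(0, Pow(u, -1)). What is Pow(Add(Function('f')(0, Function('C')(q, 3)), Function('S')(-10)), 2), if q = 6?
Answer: 2985984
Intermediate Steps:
Function('S')(u) = 0
Function('C')(l, r) = Mul(-2, l)
Function('f')(c, b) = Mul(12, Pow(b, 2)) (Function('f')(c, b) = Mul(Mul(12, b), b) = Mul(12, Pow(b, 2)))
Pow(Add(Function('f')(0, Function('C')(q, 3)), Function('S')(-10)), 2) = Pow(Add(Mul(12, Pow(Mul(-2, 6), 2)), 0), 2) = Pow(Add(Mul(12, Pow(-12, 2)), 0), 2) = Pow(Add(Mul(12, 144), 0), 2) = Pow(Add(1728, 0), 2) = Pow(1728, 2) = 2985984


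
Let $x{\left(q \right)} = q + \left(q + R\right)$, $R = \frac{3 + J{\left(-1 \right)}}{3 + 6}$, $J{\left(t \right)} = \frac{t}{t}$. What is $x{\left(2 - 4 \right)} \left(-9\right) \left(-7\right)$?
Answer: $-224$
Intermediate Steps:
$J{\left(t \right)} = 1$
$R = \frac{4}{9}$ ($R = \frac{3 + 1}{3 + 6} = \frac{4}{9} \approx 0.44444$)
$x{\left(q \right)} = \frac{4}{9} + 2 q$ ($x{\left(q \right)} = q + \left(q + \frac{4}{9}\right) = q + \left(\frac{4}{9} + q\right) = \frac{4}{9} + 2 q$)
$x{\left(2 - 4 \right)} \left(-9\right) \left(-7\right) = \left(\frac{4}{9} + 2 \left(2 - 4\right)\right) \left(-9\right) \left(-7\right) = \left(\frac{4}{9} + 2 \left(-2\right)\right) \left(-9\right) \left(-7\right) = \left(\frac{4}{9} - 4\right) \left(-9\right) \left(-7\right) = \left(- \frac{32}{9}\right) \left(-9\right) \left(-7\right) = 32 \left(-7\right) = -224$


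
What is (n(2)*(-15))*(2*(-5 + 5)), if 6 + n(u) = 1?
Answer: 0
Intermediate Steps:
n(u) = -5 (n(u) = -6 + 1 = -5)
(n(2)*(-15))*(2*(-5 + 5)) = (-5*(-15))*(2*(-5 + 5)) = 75*(2*0) = 75*0 = 0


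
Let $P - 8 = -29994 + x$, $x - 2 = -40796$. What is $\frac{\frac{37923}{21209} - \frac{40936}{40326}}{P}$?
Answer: $- \frac{330535637}{30268151602260} \approx -1.092 \cdot 10^{-5}$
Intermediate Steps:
$x = -40794$ ($x = 2 - 40796 = -40794$)
$P = -70780$ ($P = 8 - 70788 = -70780$)
$\frac{\frac{37923}{21209} - \frac{40936}{40326}}{P} = \frac{\frac{37923}{21209} - \frac{40936}{40326}}{-70780} = \left(37923 \cdot \frac{1}{21209} - \frac{20468}{20163}\right) \left(- \frac{1}{70780}\right) = \left(\frac{37923}{21209} - \frac{20468}{20163}\right) \left(- \frac{1}{70780}\right) = \frac{330535637}{427637067} \left(- \frac{1}{70780}\right) = - \frac{330535637}{30268151602260}$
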